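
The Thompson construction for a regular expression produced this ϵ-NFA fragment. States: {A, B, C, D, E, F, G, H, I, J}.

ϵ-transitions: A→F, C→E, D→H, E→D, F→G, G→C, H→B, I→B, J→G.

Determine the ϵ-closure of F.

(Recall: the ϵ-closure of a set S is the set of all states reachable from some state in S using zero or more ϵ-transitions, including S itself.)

Start with {F}.
From F via ϵ: add G.
From G via ϵ: add C.
From C via ϵ: add E.
From E via ϵ: add D.
From D via ϵ: add H.
From H via ϵ: add B.
No new states can be added; the closed set is {B, C, D, E, F, G, H}.

{B, C, D, E, F, G, H}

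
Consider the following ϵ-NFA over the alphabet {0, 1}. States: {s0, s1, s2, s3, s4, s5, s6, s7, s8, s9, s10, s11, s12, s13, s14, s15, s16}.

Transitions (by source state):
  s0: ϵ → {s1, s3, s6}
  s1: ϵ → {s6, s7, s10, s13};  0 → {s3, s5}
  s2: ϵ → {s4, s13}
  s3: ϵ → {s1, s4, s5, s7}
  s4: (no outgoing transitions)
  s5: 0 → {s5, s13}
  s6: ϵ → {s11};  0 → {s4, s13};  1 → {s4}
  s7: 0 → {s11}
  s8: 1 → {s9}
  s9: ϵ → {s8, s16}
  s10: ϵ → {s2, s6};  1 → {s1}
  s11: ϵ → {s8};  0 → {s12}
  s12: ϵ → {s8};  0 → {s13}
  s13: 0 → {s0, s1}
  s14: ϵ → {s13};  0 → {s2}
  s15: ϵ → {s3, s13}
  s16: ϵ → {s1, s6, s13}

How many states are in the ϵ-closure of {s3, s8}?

11

Start with {s3, s8}.
From s3 via ϵ: add s1, s4, s5, s7.
From s1 via ϵ: add s6, s10, s13.
From s6 via ϵ: add s11.
From s10 via ϵ: add s2.
ϵ-closure = {s1, s2, s3, s4, s5, s6, s7, s8, s10, s11, s13}, which has 11 states.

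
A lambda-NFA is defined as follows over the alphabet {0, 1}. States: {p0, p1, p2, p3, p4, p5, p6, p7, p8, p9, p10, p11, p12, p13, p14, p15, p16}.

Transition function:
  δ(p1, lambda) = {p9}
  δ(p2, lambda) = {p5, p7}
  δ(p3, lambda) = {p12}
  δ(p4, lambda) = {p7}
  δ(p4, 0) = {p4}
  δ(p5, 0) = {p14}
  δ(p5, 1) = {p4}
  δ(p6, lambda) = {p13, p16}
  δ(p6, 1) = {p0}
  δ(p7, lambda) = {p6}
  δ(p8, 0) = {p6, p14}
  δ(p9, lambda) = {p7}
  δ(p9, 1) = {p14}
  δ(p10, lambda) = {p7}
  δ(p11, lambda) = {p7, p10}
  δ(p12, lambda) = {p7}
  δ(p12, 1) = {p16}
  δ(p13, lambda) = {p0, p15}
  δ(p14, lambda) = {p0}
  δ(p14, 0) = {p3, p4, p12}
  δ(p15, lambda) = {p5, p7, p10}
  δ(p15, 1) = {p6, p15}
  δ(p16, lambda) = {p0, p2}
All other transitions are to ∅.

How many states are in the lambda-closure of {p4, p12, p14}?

12

Start with {p4, p12, p14}.
From p4 via lambda: add p7.
From p14 via lambda: add p0.
From p7 via lambda: add p6.
From p6 via lambda: add p13, p16.
From p13 via lambda: add p15.
From p16 via lambda: add p2.
From p2 via lambda: add p5.
From p15 via lambda: add p10.
lambda-closure = {p0, p2, p4, p5, p6, p7, p10, p12, p13, p14, p15, p16}, which has 12 states.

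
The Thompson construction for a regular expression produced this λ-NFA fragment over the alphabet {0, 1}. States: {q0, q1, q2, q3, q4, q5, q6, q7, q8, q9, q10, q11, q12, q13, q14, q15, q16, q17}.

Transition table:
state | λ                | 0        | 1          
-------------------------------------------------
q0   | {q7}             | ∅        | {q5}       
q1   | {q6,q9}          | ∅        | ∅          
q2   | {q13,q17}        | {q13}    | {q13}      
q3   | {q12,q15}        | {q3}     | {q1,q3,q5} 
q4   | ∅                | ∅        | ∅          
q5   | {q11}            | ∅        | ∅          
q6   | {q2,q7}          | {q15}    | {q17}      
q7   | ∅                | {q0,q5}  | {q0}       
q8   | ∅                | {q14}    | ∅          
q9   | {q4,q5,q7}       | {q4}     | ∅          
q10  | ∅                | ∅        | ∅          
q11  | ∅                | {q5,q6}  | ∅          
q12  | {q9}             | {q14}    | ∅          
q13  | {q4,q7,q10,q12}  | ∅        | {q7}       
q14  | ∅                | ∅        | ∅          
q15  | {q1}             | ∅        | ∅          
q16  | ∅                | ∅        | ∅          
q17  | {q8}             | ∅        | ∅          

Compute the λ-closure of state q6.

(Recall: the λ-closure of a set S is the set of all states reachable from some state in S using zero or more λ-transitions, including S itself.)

{q2, q4, q5, q6, q7, q8, q9, q10, q11, q12, q13, q17}

Start with {q6}.
From q6 via λ: add q2, q7.
From q2 via λ: add q13, q17.
From q13 via λ: add q4, q10, q12.
From q17 via λ: add q8.
From q12 via λ: add q9.
From q9 via λ: add q5.
From q5 via λ: add q11.
No new states can be added; the closed set is {q2, q4, q5, q6, q7, q8, q9, q10, q11, q12, q13, q17}.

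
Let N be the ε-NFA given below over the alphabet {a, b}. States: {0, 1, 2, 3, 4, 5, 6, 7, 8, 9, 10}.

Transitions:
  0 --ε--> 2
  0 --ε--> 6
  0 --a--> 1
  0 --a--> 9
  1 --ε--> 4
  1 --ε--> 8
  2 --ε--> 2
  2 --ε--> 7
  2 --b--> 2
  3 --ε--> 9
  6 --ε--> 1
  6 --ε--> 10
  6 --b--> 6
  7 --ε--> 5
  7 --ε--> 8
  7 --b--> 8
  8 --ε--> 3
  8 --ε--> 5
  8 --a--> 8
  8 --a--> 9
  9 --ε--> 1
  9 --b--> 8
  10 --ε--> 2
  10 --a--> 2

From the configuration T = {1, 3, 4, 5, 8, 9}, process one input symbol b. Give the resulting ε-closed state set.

{1, 3, 4, 5, 8, 9}

9 on b → {8}.
No b-transition from 1, 3, 4, 5, 8.
Union after reading b: {8}.
Now take the ε-closure:
From 8 via ε: add 3, 5.
From 3 via ε: add 9.
From 9 via ε: add 1.
From 1 via ε: add 4.
No new states can be added; the closed set is {1, 3, 4, 5, 8, 9}.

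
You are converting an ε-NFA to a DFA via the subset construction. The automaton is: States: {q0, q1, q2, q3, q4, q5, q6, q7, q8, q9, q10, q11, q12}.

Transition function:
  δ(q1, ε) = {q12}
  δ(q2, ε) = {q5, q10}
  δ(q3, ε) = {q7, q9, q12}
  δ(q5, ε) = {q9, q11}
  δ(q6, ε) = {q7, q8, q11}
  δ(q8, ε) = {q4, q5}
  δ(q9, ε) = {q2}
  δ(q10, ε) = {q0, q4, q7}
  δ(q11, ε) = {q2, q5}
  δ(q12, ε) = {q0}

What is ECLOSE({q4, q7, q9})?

{q0, q2, q4, q5, q7, q9, q10, q11}

Start with {q4, q7, q9}.
From q9 via ε: add q2.
From q2 via ε: add q5, q10.
From q5 via ε: add q11.
From q10 via ε: add q0.
No new states can be added; the closed set is {q0, q2, q4, q5, q7, q9, q10, q11}.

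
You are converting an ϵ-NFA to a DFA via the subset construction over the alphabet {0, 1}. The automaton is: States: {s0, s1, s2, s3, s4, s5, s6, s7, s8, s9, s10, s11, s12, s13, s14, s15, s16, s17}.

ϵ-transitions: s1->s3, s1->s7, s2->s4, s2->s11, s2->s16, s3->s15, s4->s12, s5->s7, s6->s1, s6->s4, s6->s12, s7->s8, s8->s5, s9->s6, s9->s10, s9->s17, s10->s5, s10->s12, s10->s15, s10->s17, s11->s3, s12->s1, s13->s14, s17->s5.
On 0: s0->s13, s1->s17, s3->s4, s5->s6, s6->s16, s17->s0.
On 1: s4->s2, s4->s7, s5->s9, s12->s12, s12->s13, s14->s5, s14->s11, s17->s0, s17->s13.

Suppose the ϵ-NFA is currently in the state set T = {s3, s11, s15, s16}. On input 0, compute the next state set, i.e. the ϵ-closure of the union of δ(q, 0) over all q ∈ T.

s3 on 0 → {s4}.
No 0-transition from s11, s15, s16.
Union after reading 0: {s4}.
Now take the ϵ-closure:
From s4 via ϵ: add s12.
From s12 via ϵ: add s1.
From s1 via ϵ: add s3, s7.
From s3 via ϵ: add s15.
From s7 via ϵ: add s8.
From s8 via ϵ: add s5.
No new states can be added; the closed set is {s1, s3, s4, s5, s7, s8, s12, s15}.

{s1, s3, s4, s5, s7, s8, s12, s15}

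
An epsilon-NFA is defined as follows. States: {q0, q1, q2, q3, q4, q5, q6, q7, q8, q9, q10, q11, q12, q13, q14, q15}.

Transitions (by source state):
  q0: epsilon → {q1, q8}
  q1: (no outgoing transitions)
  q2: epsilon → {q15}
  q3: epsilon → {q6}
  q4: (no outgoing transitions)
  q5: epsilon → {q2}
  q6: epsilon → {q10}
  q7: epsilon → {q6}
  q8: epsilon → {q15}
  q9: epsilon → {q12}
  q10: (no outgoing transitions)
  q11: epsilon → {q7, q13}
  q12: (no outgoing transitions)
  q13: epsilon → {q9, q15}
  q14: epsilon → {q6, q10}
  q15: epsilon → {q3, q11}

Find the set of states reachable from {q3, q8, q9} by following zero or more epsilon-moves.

Start with {q3, q8, q9}.
From q3 via epsilon: add q6.
From q8 via epsilon: add q15.
From q9 via epsilon: add q12.
From q6 via epsilon: add q10.
From q15 via epsilon: add q11.
From q11 via epsilon: add q7, q13.
No new states can be added; the closed set is {q3, q6, q7, q8, q9, q10, q11, q12, q13, q15}.

{q3, q6, q7, q8, q9, q10, q11, q12, q13, q15}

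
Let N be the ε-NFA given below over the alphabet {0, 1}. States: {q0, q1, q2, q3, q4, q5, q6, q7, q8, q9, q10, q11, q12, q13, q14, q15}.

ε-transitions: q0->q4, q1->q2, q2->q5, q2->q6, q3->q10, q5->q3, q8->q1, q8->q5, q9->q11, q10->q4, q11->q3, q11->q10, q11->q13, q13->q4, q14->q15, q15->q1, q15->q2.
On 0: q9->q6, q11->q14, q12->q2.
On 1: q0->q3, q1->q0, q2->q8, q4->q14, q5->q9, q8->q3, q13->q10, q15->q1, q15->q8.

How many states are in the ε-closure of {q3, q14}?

Start with {q3, q14}.
From q3 via ε: add q10.
From q14 via ε: add q15.
From q10 via ε: add q4.
From q15 via ε: add q1, q2.
From q2 via ε: add q5, q6.
ε-closure = {q1, q2, q3, q4, q5, q6, q10, q14, q15}, which has 9 states.

9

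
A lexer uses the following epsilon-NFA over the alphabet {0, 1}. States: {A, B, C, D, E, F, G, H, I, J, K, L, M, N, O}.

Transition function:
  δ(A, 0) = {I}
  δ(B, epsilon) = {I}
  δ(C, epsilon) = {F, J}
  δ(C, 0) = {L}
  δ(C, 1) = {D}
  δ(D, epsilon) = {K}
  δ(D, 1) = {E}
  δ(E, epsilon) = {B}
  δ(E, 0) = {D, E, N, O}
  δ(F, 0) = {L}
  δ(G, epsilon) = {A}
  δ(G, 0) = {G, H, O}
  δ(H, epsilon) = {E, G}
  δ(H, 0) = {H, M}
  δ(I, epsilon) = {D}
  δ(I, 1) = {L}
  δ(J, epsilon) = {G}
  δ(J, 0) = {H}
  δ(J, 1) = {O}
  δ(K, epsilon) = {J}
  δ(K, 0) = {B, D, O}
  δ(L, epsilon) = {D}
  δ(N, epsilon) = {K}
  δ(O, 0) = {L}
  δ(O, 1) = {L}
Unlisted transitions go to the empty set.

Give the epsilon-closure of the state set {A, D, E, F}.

Start with {A, D, E, F}.
From D via epsilon: add K.
From E via epsilon: add B.
From B via epsilon: add I.
From K via epsilon: add J.
From J via epsilon: add G.
No new states can be added; the closed set is {A, B, D, E, F, G, I, J, K}.

{A, B, D, E, F, G, I, J, K}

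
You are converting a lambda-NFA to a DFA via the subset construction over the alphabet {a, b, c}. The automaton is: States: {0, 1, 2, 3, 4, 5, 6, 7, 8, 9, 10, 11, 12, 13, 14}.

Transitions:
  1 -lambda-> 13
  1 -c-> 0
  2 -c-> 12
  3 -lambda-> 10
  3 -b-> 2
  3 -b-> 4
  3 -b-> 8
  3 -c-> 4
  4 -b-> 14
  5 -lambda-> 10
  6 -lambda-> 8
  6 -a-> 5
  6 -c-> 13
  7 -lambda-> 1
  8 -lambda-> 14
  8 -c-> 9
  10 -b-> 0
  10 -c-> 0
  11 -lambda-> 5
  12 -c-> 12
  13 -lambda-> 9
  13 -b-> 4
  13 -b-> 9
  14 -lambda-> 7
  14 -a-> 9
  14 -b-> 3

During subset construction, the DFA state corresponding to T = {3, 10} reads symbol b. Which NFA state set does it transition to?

3 on b → {2, 4, 8}.
10 on b → {0}.
Union after reading b: {0, 2, 4, 8}.
Now take the lambda-closure:
From 8 via lambda: add 14.
From 14 via lambda: add 7.
From 7 via lambda: add 1.
From 1 via lambda: add 13.
From 13 via lambda: add 9.
No new states can be added; the closed set is {0, 1, 2, 4, 7, 8, 9, 13, 14}.

{0, 1, 2, 4, 7, 8, 9, 13, 14}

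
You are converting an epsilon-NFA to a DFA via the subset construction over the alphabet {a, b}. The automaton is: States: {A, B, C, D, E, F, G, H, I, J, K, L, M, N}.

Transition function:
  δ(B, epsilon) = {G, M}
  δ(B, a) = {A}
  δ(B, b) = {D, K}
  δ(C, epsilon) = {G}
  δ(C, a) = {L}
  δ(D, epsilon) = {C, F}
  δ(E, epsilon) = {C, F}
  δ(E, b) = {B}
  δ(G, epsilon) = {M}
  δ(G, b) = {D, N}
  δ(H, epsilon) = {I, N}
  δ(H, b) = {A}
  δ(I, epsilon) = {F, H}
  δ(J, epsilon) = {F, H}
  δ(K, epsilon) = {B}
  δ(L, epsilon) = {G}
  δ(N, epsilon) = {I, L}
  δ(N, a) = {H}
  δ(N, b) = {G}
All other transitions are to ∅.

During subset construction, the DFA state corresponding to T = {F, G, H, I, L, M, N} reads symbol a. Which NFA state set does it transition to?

{F, G, H, I, L, M, N}

N on a → {H}.
No a-transition from F, G, H, I, L, M.
Union after reading a: {H}.
Now take the epsilon-closure:
From H via epsilon: add I, N.
From I via epsilon: add F.
From N via epsilon: add L.
From L via epsilon: add G.
From G via epsilon: add M.
No new states can be added; the closed set is {F, G, H, I, L, M, N}.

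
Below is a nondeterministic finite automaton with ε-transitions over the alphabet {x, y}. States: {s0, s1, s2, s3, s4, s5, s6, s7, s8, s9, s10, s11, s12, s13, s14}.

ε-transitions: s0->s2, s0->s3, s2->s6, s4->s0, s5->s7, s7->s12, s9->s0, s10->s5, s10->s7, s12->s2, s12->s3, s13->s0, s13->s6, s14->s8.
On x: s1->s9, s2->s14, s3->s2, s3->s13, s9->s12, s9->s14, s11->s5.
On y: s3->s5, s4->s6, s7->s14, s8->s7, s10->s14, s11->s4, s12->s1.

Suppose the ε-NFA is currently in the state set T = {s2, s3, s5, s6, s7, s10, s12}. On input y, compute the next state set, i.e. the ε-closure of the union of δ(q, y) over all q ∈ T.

{s1, s2, s3, s5, s6, s7, s8, s12, s14}

s3 on y → {s5}.
s7 on y → {s14}.
s10 on y → {s14}.
s12 on y → {s1}.
No y-transition from s2, s5, s6.
Union after reading y: {s1, s5, s14}.
Now take the ε-closure:
From s5 via ε: add s7.
From s14 via ε: add s8.
From s7 via ε: add s12.
From s12 via ε: add s2, s3.
From s2 via ε: add s6.
No new states can be added; the closed set is {s1, s2, s3, s5, s6, s7, s8, s12, s14}.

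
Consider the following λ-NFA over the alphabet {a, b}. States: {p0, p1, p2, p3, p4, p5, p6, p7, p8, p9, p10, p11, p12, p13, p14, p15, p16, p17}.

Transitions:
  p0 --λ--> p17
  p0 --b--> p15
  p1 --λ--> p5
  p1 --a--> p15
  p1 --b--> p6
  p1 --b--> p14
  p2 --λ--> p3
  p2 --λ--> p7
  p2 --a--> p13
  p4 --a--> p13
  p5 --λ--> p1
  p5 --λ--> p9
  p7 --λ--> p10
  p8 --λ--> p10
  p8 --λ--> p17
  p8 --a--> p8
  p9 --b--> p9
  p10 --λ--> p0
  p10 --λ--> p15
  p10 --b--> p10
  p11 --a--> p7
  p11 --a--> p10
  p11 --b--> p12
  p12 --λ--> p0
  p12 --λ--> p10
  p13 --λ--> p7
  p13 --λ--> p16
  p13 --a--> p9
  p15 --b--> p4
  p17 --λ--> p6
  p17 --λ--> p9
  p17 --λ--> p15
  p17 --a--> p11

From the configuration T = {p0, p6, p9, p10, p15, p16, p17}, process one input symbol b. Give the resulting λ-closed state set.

{p0, p4, p6, p9, p10, p15, p17}

p0 on b → {p15}.
p9 on b → {p9}.
p10 on b → {p10}.
p15 on b → {p4}.
No b-transition from p6, p16, p17.
Union after reading b: {p4, p9, p10, p15}.
Now take the λ-closure:
From p10 via λ: add p0.
From p0 via λ: add p17.
From p17 via λ: add p6.
No new states can be added; the closed set is {p0, p4, p6, p9, p10, p15, p17}.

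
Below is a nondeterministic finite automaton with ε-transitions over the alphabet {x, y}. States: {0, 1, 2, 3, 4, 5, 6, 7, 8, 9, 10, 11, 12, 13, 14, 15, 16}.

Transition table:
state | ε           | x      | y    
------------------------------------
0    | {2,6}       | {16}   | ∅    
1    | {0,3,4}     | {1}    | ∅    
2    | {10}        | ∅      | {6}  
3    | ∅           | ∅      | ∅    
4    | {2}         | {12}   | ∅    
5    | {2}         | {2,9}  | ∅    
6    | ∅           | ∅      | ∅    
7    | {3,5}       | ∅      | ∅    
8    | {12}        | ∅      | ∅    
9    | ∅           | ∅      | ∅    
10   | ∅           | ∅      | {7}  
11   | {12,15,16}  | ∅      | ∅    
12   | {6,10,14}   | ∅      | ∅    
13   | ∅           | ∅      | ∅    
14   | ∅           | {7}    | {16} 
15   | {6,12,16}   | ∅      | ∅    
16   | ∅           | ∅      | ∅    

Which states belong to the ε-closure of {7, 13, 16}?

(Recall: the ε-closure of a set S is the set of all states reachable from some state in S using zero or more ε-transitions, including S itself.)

Start with {7, 13, 16}.
From 7 via ε: add 3, 5.
From 5 via ε: add 2.
From 2 via ε: add 10.
No new states can be added; the closed set is {2, 3, 5, 7, 10, 13, 16}.

{2, 3, 5, 7, 10, 13, 16}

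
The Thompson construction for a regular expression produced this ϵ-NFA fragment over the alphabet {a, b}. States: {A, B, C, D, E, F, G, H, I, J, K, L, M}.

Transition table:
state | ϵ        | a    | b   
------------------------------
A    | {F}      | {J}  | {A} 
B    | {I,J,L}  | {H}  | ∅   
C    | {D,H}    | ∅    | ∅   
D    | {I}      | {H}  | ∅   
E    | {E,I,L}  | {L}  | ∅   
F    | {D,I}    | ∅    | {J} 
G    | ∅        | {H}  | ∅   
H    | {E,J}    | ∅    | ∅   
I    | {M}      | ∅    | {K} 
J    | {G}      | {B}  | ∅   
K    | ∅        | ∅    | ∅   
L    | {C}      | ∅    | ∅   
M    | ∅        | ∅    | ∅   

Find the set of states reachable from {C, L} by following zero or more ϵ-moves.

{C, D, E, G, H, I, J, L, M}

Start with {C, L}.
From C via ϵ: add D, H.
From D via ϵ: add I.
From H via ϵ: add E, J.
From I via ϵ: add M.
From J via ϵ: add G.
No new states can be added; the closed set is {C, D, E, G, H, I, J, L, M}.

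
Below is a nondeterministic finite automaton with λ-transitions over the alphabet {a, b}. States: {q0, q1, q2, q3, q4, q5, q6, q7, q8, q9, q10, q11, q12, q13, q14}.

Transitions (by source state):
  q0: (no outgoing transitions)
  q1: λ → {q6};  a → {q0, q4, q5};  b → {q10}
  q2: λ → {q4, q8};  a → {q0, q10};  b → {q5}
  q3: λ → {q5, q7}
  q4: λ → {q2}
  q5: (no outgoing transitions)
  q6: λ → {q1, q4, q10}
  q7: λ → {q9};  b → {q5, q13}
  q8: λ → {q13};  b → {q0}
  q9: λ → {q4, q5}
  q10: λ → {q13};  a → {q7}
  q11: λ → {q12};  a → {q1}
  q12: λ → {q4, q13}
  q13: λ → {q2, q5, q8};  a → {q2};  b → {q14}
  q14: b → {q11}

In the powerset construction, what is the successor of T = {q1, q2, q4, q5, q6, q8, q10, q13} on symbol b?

q1 on b → {q10}.
q2 on b → {q5}.
q8 on b → {q0}.
q13 on b → {q14}.
No b-transition from q4, q5, q6, q10.
Union after reading b: {q0, q5, q10, q14}.
Now take the λ-closure:
From q10 via λ: add q13.
From q13 via λ: add q2, q8.
From q2 via λ: add q4.
No new states can be added; the closed set is {q0, q2, q4, q5, q8, q10, q13, q14}.

{q0, q2, q4, q5, q8, q10, q13, q14}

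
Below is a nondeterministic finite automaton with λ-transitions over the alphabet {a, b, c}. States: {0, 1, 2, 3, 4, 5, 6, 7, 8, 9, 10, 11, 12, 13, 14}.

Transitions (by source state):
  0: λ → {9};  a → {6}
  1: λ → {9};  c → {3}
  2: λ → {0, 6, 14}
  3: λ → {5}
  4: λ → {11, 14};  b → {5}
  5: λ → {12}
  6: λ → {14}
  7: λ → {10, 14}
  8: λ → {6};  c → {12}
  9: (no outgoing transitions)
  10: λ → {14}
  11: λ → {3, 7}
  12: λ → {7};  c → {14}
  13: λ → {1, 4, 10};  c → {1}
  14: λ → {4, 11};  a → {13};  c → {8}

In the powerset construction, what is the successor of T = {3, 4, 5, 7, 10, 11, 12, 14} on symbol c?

{3, 4, 5, 6, 7, 8, 10, 11, 12, 14}

12 on c → {14}.
14 on c → {8}.
No c-transition from 3, 4, 5, 7, 10, 11.
Union after reading c: {8, 14}.
Now take the λ-closure:
From 8 via λ: add 6.
From 14 via λ: add 4, 11.
From 11 via λ: add 3, 7.
From 3 via λ: add 5.
From 7 via λ: add 10.
From 5 via λ: add 12.
No new states can be added; the closed set is {3, 4, 5, 6, 7, 8, 10, 11, 12, 14}.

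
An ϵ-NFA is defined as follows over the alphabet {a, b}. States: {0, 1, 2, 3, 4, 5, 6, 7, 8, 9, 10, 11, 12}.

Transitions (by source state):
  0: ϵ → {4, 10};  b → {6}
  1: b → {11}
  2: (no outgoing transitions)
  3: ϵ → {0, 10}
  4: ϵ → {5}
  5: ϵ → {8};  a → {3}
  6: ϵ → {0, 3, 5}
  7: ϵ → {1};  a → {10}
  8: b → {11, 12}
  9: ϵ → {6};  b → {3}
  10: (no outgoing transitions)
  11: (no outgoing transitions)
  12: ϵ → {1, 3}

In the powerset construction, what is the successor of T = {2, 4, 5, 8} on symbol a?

{0, 3, 4, 5, 8, 10}

5 on a → {3}.
No a-transition from 2, 4, 8.
Union after reading a: {3}.
Now take the ϵ-closure:
From 3 via ϵ: add 0, 10.
From 0 via ϵ: add 4.
From 4 via ϵ: add 5.
From 5 via ϵ: add 8.
No new states can be added; the closed set is {0, 3, 4, 5, 8, 10}.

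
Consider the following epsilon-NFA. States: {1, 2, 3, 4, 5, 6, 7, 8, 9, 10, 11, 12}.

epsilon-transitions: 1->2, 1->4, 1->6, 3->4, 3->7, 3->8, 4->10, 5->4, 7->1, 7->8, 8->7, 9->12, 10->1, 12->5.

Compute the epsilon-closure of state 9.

Start with {9}.
From 9 via epsilon: add 12.
From 12 via epsilon: add 5.
From 5 via epsilon: add 4.
From 4 via epsilon: add 10.
From 10 via epsilon: add 1.
From 1 via epsilon: add 2, 6.
No new states can be added; the closed set is {1, 2, 4, 5, 6, 9, 10, 12}.

{1, 2, 4, 5, 6, 9, 10, 12}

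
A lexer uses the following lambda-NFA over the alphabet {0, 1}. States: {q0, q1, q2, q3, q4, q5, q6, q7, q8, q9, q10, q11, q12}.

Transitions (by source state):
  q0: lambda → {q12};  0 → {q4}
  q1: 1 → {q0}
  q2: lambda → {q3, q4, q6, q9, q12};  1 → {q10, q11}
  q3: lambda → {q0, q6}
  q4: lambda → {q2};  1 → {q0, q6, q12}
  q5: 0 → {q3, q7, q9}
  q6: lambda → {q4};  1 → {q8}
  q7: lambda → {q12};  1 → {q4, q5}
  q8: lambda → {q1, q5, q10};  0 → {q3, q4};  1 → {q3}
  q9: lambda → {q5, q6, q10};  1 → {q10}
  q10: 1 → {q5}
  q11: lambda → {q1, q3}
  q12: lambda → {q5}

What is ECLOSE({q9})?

{q0, q2, q3, q4, q5, q6, q9, q10, q12}

Start with {q9}.
From q9 via lambda: add q5, q6, q10.
From q6 via lambda: add q4.
From q4 via lambda: add q2.
From q2 via lambda: add q3, q12.
From q3 via lambda: add q0.
No new states can be added; the closed set is {q0, q2, q3, q4, q5, q6, q9, q10, q12}.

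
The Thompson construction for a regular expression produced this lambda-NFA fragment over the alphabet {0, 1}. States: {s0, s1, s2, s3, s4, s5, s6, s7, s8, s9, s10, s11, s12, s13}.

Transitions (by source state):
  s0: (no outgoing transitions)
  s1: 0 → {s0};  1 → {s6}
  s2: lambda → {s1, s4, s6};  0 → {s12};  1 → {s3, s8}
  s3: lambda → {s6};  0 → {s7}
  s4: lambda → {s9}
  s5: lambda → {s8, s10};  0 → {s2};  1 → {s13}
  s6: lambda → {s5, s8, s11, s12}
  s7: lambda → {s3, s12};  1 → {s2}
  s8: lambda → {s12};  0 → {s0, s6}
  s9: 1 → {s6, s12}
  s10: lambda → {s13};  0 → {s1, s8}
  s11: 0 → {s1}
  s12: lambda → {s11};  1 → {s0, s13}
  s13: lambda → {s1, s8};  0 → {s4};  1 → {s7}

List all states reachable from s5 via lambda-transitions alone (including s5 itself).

Start with {s5}.
From s5 via lambda: add s8, s10.
From s8 via lambda: add s12.
From s10 via lambda: add s13.
From s12 via lambda: add s11.
From s13 via lambda: add s1.
No new states can be added; the closed set is {s1, s5, s8, s10, s11, s12, s13}.

{s1, s5, s8, s10, s11, s12, s13}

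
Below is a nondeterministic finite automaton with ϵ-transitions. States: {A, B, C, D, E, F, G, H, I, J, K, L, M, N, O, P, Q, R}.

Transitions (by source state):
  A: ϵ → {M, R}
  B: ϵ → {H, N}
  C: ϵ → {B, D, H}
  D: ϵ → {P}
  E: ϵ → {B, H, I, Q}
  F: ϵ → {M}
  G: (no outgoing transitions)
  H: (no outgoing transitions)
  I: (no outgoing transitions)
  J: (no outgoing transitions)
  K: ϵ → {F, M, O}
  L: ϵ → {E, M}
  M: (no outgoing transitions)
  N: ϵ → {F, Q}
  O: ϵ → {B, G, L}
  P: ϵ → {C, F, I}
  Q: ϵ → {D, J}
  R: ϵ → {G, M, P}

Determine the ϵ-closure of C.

Start with {C}.
From C via ϵ: add B, D, H.
From B via ϵ: add N.
From D via ϵ: add P.
From N via ϵ: add F, Q.
From P via ϵ: add I.
From F via ϵ: add M.
From Q via ϵ: add J.
No new states can be added; the closed set is {B, C, D, F, H, I, J, M, N, P, Q}.

{B, C, D, F, H, I, J, M, N, P, Q}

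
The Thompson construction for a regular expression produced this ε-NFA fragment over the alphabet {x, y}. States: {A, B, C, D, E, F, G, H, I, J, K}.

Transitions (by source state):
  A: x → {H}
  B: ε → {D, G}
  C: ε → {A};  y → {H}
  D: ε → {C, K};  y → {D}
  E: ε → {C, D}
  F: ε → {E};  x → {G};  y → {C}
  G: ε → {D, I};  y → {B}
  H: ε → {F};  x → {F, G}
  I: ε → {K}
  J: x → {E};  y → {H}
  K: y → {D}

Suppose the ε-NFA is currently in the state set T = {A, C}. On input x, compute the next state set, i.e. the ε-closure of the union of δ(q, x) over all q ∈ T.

A on x → {H}.
No x-transition from C.
Union after reading x: {H}.
Now take the ε-closure:
From H via ε: add F.
From F via ε: add E.
From E via ε: add C, D.
From C via ε: add A.
From D via ε: add K.
No new states can be added; the closed set is {A, C, D, E, F, H, K}.

{A, C, D, E, F, H, K}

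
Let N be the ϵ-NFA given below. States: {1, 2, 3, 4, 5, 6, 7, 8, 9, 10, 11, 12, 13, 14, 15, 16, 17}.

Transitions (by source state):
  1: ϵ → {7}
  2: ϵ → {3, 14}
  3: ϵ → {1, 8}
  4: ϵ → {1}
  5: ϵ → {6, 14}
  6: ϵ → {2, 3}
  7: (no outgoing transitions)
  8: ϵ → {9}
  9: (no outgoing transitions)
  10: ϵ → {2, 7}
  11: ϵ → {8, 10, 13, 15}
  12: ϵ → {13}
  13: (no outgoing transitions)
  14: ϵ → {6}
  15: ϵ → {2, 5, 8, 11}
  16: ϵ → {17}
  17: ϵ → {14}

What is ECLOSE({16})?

{1, 2, 3, 6, 7, 8, 9, 14, 16, 17}

Start with {16}.
From 16 via ϵ: add 17.
From 17 via ϵ: add 14.
From 14 via ϵ: add 6.
From 6 via ϵ: add 2, 3.
From 3 via ϵ: add 1, 8.
From 1 via ϵ: add 7.
From 8 via ϵ: add 9.
No new states can be added; the closed set is {1, 2, 3, 6, 7, 8, 9, 14, 16, 17}.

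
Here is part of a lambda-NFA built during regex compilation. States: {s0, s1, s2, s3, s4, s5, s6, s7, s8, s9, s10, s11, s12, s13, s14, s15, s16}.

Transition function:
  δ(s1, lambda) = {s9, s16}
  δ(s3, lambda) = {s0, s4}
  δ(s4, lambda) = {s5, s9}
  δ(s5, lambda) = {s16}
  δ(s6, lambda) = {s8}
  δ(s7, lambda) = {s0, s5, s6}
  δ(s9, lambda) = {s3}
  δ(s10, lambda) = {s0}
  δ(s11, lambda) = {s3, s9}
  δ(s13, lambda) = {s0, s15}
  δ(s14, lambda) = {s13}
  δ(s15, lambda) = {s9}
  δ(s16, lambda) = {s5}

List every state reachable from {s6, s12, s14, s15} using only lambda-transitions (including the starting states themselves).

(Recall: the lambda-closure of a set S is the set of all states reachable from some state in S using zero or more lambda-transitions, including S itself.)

Start with {s6, s12, s14, s15}.
From s6 via lambda: add s8.
From s14 via lambda: add s13.
From s15 via lambda: add s9.
From s9 via lambda: add s3.
From s13 via lambda: add s0.
From s3 via lambda: add s4.
From s4 via lambda: add s5.
From s5 via lambda: add s16.
No new states can be added; the closed set is {s0, s3, s4, s5, s6, s8, s9, s12, s13, s14, s15, s16}.

{s0, s3, s4, s5, s6, s8, s9, s12, s13, s14, s15, s16}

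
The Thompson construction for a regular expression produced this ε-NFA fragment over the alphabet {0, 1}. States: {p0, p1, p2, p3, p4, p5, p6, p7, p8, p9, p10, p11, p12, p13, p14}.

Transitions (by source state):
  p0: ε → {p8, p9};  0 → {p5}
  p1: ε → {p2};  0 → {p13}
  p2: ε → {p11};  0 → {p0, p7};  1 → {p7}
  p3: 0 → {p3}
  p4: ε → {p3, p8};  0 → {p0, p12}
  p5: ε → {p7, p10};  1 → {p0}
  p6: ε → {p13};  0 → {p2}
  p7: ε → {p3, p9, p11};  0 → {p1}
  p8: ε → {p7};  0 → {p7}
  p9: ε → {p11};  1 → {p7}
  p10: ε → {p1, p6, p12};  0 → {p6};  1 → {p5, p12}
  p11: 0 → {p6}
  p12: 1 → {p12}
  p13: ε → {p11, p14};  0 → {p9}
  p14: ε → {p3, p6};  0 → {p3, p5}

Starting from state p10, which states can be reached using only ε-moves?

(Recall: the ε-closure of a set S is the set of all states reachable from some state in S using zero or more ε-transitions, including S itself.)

{p1, p2, p3, p6, p10, p11, p12, p13, p14}

Start with {p10}.
From p10 via ε: add p1, p6, p12.
From p1 via ε: add p2.
From p6 via ε: add p13.
From p2 via ε: add p11.
From p13 via ε: add p14.
From p14 via ε: add p3.
No new states can be added; the closed set is {p1, p2, p3, p6, p10, p11, p12, p13, p14}.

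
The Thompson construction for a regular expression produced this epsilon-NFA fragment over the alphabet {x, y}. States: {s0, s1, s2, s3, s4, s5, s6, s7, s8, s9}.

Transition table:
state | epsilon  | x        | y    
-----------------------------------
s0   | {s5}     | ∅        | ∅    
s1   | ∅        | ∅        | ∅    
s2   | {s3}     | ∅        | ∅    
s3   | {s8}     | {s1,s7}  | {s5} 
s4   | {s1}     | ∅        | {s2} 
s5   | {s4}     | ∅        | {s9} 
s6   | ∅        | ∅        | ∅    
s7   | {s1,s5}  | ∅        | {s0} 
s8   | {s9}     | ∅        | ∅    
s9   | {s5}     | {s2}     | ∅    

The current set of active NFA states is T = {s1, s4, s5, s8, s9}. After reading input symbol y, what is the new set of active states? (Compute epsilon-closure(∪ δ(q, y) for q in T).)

{s1, s2, s3, s4, s5, s8, s9}

s4 on y → {s2}.
s5 on y → {s9}.
No y-transition from s1, s8, s9.
Union after reading y: {s2, s9}.
Now take the epsilon-closure:
From s2 via epsilon: add s3.
From s9 via epsilon: add s5.
From s3 via epsilon: add s8.
From s5 via epsilon: add s4.
From s4 via epsilon: add s1.
No new states can be added; the closed set is {s1, s2, s3, s4, s5, s8, s9}.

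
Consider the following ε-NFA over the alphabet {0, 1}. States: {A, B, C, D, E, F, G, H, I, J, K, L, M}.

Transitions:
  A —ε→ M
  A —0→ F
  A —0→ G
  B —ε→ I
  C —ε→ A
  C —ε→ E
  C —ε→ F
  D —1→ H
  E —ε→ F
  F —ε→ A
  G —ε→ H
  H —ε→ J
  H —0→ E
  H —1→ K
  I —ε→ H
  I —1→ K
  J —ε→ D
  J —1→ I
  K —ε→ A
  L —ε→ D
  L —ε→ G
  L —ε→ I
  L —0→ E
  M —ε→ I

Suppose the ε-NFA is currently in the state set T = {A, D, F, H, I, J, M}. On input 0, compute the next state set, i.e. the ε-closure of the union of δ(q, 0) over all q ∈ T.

A on 0 → {F, G}.
H on 0 → {E}.
No 0-transition from D, F, I, J, M.
Union after reading 0: {E, F, G}.
Now take the ε-closure:
From F via ε: add A.
From G via ε: add H.
From A via ε: add M.
From H via ε: add J.
From J via ε: add D.
From M via ε: add I.
No new states can be added; the closed set is {A, D, E, F, G, H, I, J, M}.

{A, D, E, F, G, H, I, J, M}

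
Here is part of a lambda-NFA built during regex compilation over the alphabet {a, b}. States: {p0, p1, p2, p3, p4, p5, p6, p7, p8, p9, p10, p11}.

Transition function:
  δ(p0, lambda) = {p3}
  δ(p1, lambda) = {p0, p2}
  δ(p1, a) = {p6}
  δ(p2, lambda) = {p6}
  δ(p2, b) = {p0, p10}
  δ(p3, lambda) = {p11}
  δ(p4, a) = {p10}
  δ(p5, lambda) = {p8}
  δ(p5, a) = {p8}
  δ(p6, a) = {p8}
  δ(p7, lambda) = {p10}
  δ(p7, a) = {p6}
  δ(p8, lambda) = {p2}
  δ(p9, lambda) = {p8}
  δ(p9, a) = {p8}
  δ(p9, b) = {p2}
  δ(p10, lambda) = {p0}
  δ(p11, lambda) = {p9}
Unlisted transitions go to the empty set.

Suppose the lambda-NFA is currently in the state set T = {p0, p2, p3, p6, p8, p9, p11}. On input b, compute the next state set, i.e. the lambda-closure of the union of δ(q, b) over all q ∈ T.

{p0, p2, p3, p6, p8, p9, p10, p11}

p2 on b → {p0, p10}.
p9 on b → {p2}.
No b-transition from p0, p3, p6, p8, p11.
Union after reading b: {p0, p2, p10}.
Now take the lambda-closure:
From p0 via lambda: add p3.
From p2 via lambda: add p6.
From p3 via lambda: add p11.
From p11 via lambda: add p9.
From p9 via lambda: add p8.
No new states can be added; the closed set is {p0, p2, p3, p6, p8, p9, p10, p11}.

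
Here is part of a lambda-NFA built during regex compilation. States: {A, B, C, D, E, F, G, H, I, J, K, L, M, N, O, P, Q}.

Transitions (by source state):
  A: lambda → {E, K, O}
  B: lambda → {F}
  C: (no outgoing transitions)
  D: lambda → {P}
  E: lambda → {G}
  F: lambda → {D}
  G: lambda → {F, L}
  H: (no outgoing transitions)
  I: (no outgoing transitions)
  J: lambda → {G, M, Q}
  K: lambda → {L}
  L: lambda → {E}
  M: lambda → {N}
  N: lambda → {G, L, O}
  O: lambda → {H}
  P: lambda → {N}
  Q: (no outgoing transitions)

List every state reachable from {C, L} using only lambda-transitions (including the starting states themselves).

{C, D, E, F, G, H, L, N, O, P}

Start with {C, L}.
From L via lambda: add E.
From E via lambda: add G.
From G via lambda: add F.
From F via lambda: add D.
From D via lambda: add P.
From P via lambda: add N.
From N via lambda: add O.
From O via lambda: add H.
No new states can be added; the closed set is {C, D, E, F, G, H, L, N, O, P}.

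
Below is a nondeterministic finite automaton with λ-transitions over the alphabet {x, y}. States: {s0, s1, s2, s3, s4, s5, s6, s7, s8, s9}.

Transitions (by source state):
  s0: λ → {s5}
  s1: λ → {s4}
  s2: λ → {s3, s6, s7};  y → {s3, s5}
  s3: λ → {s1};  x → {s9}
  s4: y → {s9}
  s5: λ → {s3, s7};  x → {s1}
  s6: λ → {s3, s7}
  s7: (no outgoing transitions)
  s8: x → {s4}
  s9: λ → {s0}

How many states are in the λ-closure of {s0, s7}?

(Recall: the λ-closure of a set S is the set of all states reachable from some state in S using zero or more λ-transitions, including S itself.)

6

Start with {s0, s7}.
From s0 via λ: add s5.
From s5 via λ: add s3.
From s3 via λ: add s1.
From s1 via λ: add s4.
λ-closure = {s0, s1, s3, s4, s5, s7}, which has 6 states.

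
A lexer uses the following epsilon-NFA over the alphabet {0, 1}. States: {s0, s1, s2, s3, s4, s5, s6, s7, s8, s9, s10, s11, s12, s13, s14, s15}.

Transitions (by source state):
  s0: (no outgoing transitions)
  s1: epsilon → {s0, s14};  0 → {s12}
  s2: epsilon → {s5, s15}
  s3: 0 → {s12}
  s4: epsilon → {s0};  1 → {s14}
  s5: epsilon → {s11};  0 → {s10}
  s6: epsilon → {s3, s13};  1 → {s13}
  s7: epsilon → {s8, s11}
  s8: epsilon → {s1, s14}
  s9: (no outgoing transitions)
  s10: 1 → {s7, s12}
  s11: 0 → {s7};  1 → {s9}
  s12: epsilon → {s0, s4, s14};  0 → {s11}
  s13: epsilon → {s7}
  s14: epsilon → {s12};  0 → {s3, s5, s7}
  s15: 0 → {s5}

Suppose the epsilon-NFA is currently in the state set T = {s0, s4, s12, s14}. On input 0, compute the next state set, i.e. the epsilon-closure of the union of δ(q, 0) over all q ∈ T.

{s0, s1, s3, s4, s5, s7, s8, s11, s12, s14}

s12 on 0 → {s11}.
s14 on 0 → {s3, s5, s7}.
No 0-transition from s0, s4.
Union after reading 0: {s3, s5, s7, s11}.
Now take the epsilon-closure:
From s7 via epsilon: add s8.
From s8 via epsilon: add s1, s14.
From s1 via epsilon: add s0.
From s14 via epsilon: add s12.
From s12 via epsilon: add s4.
No new states can be added; the closed set is {s0, s1, s3, s4, s5, s7, s8, s11, s12, s14}.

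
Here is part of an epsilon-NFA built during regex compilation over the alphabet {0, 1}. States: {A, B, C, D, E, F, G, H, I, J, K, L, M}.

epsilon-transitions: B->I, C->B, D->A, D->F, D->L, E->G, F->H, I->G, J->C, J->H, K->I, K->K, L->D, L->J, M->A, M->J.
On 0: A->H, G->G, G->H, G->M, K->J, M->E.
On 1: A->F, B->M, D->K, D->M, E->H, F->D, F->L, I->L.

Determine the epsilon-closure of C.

{B, C, G, I}

Start with {C}.
From C via epsilon: add B.
From B via epsilon: add I.
From I via epsilon: add G.
No new states can be added; the closed set is {B, C, G, I}.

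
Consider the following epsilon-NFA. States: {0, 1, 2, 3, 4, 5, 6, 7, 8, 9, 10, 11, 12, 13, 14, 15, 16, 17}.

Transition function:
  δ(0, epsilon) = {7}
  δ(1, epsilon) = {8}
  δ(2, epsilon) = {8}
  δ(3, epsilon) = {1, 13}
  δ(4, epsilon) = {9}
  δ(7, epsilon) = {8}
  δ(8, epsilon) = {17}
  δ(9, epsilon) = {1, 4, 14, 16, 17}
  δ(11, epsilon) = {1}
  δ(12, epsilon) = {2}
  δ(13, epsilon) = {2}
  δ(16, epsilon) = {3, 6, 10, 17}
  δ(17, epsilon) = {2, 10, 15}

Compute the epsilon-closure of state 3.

{1, 2, 3, 8, 10, 13, 15, 17}

Start with {3}.
From 3 via epsilon: add 1, 13.
From 1 via epsilon: add 8.
From 13 via epsilon: add 2.
From 8 via epsilon: add 17.
From 17 via epsilon: add 10, 15.
No new states can be added; the closed set is {1, 2, 3, 8, 10, 13, 15, 17}.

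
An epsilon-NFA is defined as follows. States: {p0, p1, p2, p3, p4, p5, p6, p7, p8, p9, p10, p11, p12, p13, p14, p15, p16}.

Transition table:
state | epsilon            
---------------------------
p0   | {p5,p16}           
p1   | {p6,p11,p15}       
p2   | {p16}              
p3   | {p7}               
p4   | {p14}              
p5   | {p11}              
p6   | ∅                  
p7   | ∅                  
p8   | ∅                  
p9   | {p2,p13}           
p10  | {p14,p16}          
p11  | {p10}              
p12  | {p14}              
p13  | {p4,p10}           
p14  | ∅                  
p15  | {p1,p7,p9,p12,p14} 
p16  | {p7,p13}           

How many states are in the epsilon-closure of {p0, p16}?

9

Start with {p0, p16}.
From p0 via epsilon: add p5.
From p16 via epsilon: add p7, p13.
From p5 via epsilon: add p11.
From p13 via epsilon: add p4, p10.
From p4 via epsilon: add p14.
epsilon-closure = {p0, p4, p5, p7, p10, p11, p13, p14, p16}, which has 9 states.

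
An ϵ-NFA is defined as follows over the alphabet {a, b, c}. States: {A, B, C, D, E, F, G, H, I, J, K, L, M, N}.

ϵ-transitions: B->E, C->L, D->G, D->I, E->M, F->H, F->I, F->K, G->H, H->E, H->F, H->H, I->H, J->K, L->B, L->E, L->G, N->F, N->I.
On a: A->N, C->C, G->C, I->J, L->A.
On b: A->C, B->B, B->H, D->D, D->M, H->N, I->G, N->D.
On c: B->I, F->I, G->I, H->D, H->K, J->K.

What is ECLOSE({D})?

{D, E, F, G, H, I, K, M}

Start with {D}.
From D via ϵ: add G, I.
From G via ϵ: add H.
From H via ϵ: add E, F.
From E via ϵ: add M.
From F via ϵ: add K.
No new states can be added; the closed set is {D, E, F, G, H, I, K, M}.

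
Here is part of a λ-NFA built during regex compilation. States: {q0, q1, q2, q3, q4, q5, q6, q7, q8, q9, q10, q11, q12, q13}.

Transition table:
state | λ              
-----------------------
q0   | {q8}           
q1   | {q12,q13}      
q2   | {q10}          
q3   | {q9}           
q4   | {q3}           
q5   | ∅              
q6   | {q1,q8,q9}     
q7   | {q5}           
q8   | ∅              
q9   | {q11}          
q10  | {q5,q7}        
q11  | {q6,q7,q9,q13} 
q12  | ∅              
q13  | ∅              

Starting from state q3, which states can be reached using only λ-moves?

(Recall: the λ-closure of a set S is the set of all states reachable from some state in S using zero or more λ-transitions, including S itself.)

Start with {q3}.
From q3 via λ: add q9.
From q9 via λ: add q11.
From q11 via λ: add q6, q7, q13.
From q6 via λ: add q1, q8.
From q7 via λ: add q5.
From q1 via λ: add q12.
No new states can be added; the closed set is {q1, q3, q5, q6, q7, q8, q9, q11, q12, q13}.

{q1, q3, q5, q6, q7, q8, q9, q11, q12, q13}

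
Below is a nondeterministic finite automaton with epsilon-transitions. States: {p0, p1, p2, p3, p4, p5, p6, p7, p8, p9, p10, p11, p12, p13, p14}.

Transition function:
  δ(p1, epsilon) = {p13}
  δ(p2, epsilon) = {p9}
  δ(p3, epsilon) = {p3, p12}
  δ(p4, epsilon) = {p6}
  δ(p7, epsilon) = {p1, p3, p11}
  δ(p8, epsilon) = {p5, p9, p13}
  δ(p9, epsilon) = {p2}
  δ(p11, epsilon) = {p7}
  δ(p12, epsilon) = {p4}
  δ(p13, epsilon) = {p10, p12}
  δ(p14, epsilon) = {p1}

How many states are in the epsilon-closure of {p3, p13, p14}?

8

Start with {p3, p13, p14}.
From p3 via epsilon: add p12.
From p13 via epsilon: add p10.
From p14 via epsilon: add p1.
From p12 via epsilon: add p4.
From p4 via epsilon: add p6.
epsilon-closure = {p1, p3, p4, p6, p10, p12, p13, p14}, which has 8 states.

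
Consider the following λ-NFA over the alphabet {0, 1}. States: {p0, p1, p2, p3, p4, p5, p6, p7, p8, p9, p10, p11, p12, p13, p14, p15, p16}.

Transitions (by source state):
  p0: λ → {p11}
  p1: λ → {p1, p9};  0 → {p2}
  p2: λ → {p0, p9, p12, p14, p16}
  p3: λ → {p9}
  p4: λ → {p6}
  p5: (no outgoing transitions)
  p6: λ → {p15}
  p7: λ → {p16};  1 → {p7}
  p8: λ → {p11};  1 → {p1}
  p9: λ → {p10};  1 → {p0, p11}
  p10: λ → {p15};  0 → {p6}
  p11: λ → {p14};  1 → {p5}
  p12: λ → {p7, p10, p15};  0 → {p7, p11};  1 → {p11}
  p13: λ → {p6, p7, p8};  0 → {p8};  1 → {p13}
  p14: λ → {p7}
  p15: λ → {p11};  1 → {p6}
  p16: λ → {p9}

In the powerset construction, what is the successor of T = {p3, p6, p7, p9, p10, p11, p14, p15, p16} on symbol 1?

p7 on 1 → {p7}.
p9 on 1 → {p0, p11}.
p11 on 1 → {p5}.
p15 on 1 → {p6}.
No 1-transition from p3, p6, p10, p14, p16.
Union after reading 1: {p0, p5, p6, p7, p11}.
Now take the λ-closure:
From p6 via λ: add p15.
From p7 via λ: add p16.
From p11 via λ: add p14.
From p16 via λ: add p9.
From p9 via λ: add p10.
No new states can be added; the closed set is {p0, p5, p6, p7, p9, p10, p11, p14, p15, p16}.

{p0, p5, p6, p7, p9, p10, p11, p14, p15, p16}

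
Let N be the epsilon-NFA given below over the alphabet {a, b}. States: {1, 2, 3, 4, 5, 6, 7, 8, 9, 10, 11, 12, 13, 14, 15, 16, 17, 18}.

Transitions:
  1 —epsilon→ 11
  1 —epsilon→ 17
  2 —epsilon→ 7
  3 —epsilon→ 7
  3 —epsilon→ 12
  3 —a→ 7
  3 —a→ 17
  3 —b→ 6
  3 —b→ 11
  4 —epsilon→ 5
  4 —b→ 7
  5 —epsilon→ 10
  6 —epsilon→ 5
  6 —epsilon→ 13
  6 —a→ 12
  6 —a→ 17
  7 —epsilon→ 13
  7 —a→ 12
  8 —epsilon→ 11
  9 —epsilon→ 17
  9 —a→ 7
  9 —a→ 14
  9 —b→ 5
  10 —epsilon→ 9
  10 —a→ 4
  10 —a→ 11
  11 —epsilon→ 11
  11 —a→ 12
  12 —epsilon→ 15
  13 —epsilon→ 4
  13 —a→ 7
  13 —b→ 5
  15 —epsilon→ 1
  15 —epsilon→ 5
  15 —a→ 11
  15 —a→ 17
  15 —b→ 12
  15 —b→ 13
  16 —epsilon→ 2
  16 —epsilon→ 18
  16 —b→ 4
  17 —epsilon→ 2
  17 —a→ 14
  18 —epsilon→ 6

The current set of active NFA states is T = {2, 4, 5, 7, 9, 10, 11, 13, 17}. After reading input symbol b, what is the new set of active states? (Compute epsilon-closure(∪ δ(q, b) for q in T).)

{2, 4, 5, 7, 9, 10, 13, 17}

4 on b → {7}.
9 on b → {5}.
13 on b → {5}.
No b-transition from 2, 5, 7, 10, 11, 17.
Union after reading b: {5, 7}.
Now take the epsilon-closure:
From 5 via epsilon: add 10.
From 7 via epsilon: add 13.
From 10 via epsilon: add 9.
From 13 via epsilon: add 4.
From 9 via epsilon: add 17.
From 17 via epsilon: add 2.
No new states can be added; the closed set is {2, 4, 5, 7, 9, 10, 13, 17}.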